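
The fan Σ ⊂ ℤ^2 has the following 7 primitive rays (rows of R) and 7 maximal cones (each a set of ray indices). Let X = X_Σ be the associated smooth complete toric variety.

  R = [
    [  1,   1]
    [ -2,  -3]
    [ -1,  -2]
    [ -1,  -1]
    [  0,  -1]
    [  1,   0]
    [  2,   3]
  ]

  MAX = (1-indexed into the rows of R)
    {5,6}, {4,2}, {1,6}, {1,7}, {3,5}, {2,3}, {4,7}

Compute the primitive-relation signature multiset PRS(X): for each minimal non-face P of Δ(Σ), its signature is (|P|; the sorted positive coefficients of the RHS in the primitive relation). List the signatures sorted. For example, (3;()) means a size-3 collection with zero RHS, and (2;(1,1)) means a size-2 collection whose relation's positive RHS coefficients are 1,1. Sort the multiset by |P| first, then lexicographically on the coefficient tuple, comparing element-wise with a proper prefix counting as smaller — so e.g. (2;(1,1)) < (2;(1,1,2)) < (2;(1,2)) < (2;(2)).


Primitive collections (14):

  {1,4}:  v_{1} + v_{4} = 0  ⟹  sig = (2;())
  {2,7}:  v_{2} + v_{7} = 0  ⟹  sig = (2;())
  {1,2}:  v_{1} + v_{2} = v_{3}  ⟹  sig = (2;(1))
  {1,3}:  v_{1} + v_{3} = v_{5}  ⟹  sig = (2;(1))
  {1,5}:  v_{1} + v_{5} = v_{6}  ⟹  sig = (2;(1))
  {3,4}:  v_{3} + v_{4} = v_{2}  ⟹  sig = (2;(1))
  {3,7}:  v_{3} + v_{7} = v_{1}  ⟹  sig = (2;(1))
  {4,5}:  v_{4} + v_{5} = v_{3}  ⟹  sig = (2;(1))
  {4,6}:  v_{4} + v_{6} = v_{5}  ⟹  sig = (2;(1))
  {2,6}:  v_{2} + v_{6} = v_{3} + v_{5}  ⟹  sig = (2;(1,1))
  {2,5}:  v_{2} + v_{5} = 2·v_{3}  ⟹  sig = (2;(2))
  {3,6}:  v_{3} + v_{6} = 2·v_{5}  ⟹  sig = (2;(2))
  {5,7}:  v_{5} + v_{7} = 2·v_{1}  ⟹  sig = (2;(2))
  {6,7}:  v_{6} + v_{7} = 3·v_{1}  ⟹  sig = (2;(3))

so the primitive-relation signature multiset is
[(2;()), (2;()), (2;(1)), (2;(1)), (2;(1)), (2;(1)), (2;(1)), (2;(1)), (2;(1)), (2;(1,1)), (2;(2)), (2;(2)), (2;(2)), (2;(3))]


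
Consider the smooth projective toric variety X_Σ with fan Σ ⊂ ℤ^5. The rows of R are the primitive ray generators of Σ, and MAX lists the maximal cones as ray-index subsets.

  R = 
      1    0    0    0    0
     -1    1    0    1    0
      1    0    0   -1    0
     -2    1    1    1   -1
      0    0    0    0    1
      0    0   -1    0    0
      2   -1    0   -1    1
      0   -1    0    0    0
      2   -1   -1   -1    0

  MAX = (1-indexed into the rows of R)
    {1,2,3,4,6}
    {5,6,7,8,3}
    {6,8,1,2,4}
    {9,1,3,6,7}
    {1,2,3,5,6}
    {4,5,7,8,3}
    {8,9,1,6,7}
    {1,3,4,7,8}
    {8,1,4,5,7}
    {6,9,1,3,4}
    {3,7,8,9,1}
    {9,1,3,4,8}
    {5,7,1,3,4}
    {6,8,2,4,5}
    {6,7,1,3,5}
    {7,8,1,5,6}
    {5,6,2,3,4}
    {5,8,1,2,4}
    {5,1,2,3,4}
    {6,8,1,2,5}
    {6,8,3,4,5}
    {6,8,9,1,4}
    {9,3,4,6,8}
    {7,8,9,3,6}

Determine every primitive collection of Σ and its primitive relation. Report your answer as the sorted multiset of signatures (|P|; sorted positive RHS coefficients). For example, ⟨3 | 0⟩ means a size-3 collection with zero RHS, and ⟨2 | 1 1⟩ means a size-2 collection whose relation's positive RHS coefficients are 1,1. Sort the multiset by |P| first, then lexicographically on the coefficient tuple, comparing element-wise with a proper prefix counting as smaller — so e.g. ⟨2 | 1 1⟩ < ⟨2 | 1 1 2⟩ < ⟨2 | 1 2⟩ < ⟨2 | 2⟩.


Minimal non-faces — 9 found among 9 rays, 24 max cones:

  • {2,7}:  v_{2} + v_{7} = v_{1} + v_{5}  ⇒ sig = ⟨2 | 1 1⟩
  • {2,9}:  v_{2} + v_{9} = v_{1} + v_{6}  ⇒ sig = ⟨2 | 1 1⟩
  • {5,9}:  v_{5} + v_{9} = v_{6} + v_{7}  ⇒ sig = ⟨2 | 1 1⟩
  • {2,3,8}:  v_{2} + v_{3} + v_{8} = 0  ⇒ sig = ⟨3 | 0⟩
  • {4,6,7}:  v_{4} + v_{6} + v_{7} = 0  ⇒ sig = ⟨3 | 0⟩
  • {4,7,9}:  v_{4} + v_{7} + v_{9} = v_{1} + v_{3} + v_{8}  ⇒ sig = ⟨3 | 1 1 1⟩
  • {1,3,5,8}:  v_{1} + v_{3} + v_{5} + v_{8} = v_{7}  ⇒ sig = ⟨4 | 1⟩
  • {1,3,6,8}:  v_{1} + v_{3} + v_{6} + v_{8} = v_{9}  ⇒ sig = ⟨4 | 1⟩
  • {1,4,5,6}:  v_{1} + v_{4} + v_{5} + v_{6} = v_{2}  ⇒ sig = ⟨4 | 1⟩

Signatures (|P|; sorted positive RHS coefficients), sorted:
[⟨2 | 1 1⟩, ⟨2 | 1 1⟩, ⟨2 | 1 1⟩, ⟨3 | 0⟩, ⟨3 | 0⟩, ⟨3 | 1 1 1⟩, ⟨4 | 1⟩, ⟨4 | 1⟩, ⟨4 | 1⟩]


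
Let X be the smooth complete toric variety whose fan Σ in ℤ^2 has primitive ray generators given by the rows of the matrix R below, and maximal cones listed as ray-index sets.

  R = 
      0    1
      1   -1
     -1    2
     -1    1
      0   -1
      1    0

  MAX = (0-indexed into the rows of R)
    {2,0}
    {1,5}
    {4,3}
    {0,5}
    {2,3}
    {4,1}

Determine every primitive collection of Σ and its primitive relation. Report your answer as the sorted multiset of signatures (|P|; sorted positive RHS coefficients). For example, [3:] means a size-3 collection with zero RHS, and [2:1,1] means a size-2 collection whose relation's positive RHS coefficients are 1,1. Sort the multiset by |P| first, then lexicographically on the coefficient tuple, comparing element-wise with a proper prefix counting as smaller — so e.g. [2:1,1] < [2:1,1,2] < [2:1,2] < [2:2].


Minimal non-faces — 9 found among 6 rays, 6 max cones:

  P = {0,4}:  v_{0} + v_{4} = 0  →  sig = [2:]
  P = {1,3}:  v_{1} + v_{3} = 0  →  sig = [2:]
  P = {0,1}:  v_{0} + v_{1} = v_{5}  →  sig = [2:1]
  P = {0,3}:  v_{0} + v_{3} = v_{2}  →  sig = [2:1]
  P = {1,2}:  v_{1} + v_{2} = v_{0}  →  sig = [2:1]
  P = {2,4}:  v_{2} + v_{4} = v_{3}  →  sig = [2:1]
  P = {3,5}:  v_{3} + v_{5} = v_{0}  →  sig = [2:1]
  P = {4,5}:  v_{4} + v_{5} = v_{1}  →  sig = [2:1]
  P = {2,5}:  v_{2} + v_{5} = 2·v_{0}  →  sig = [2:2]

so the primitive-relation signature multiset is
    [2:]
    [2:]
    [2:1]
    [2:1]
    [2:1]
    [2:1]
    [2:1]
    [2:1]
    [2:2]


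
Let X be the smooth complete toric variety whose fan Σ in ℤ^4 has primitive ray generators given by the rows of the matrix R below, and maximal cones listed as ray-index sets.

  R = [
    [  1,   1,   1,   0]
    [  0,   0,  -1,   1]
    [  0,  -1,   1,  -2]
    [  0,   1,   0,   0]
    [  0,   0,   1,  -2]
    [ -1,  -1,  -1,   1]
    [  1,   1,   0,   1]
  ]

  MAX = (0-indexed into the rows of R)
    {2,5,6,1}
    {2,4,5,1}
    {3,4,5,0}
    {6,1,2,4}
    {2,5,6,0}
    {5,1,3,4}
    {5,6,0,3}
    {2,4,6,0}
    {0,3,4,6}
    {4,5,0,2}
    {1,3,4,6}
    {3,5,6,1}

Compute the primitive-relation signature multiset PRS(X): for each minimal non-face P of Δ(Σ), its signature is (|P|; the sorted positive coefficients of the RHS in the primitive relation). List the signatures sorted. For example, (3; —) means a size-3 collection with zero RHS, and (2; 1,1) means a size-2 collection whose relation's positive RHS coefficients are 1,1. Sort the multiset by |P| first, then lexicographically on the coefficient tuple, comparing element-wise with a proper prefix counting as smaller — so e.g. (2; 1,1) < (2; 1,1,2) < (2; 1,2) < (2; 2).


Primitive collections (3):

  P = {0,1}:  v_{0} + v_{1} = v_{6}  →  sig = (2; 1)
  P = {2,3}:  v_{2} + v_{3} = v_{4}  →  sig = (2; 1)
  P = {4,5,6}:  v_{4} + v_{5} + v_{6} = 0  →  sig = (3; —)

Hence PRS(X_Σ) =
    (2; 1)
    (2; 1)
    (3; —)


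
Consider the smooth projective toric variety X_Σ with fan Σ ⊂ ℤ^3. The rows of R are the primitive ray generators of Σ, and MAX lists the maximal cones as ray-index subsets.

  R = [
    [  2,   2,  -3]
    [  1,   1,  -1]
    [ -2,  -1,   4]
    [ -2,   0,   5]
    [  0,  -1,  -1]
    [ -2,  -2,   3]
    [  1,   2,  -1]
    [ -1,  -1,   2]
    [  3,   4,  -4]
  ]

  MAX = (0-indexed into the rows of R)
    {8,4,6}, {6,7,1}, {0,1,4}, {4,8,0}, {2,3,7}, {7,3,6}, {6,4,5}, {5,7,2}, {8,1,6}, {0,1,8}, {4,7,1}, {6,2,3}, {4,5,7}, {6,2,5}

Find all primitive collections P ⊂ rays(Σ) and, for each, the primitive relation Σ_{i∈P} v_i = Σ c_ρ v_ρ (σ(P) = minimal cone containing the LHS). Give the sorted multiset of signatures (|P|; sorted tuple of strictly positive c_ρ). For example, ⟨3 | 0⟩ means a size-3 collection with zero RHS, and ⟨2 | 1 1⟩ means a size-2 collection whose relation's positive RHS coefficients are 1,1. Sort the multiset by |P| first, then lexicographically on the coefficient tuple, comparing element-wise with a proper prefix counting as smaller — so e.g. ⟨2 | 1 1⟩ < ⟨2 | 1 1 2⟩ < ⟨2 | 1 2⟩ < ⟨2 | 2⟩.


Primitive collections (20):

  {0,5}:  v_{0} + v_{5} = 0  ⟹  sig = ⟨2 | 0⟩
  {0,6}:  v_{0} + v_{6} = v_{8}  ⟹  sig = ⟨2 | 1⟩
  {0,7}:  v_{0} + v_{7} = v_{1}  ⟹  sig = ⟨2 | 1⟩
  {1,5}:  v_{1} + v_{5} = v_{7}  ⟹  sig = ⟨2 | 1⟩
  {2,4}:  v_{2} + v_{4} = v_{5}  ⟹  sig = ⟨2 | 1⟩
  {3,4}:  v_{3} + v_{4} = v_{2}  ⟹  sig = ⟨2 | 1⟩
  {5,8}:  v_{5} + v_{8} = v_{6}  ⟹  sig = ⟨2 | 1⟩
  {0,2}:  v_{0} + v_{2} = v_{6} + v_{7}  ⟹  sig = ⟨2 | 1 1⟩
  {7,8}:  v_{7} + v_{8} = v_{1} + v_{6}  ⟹  sig = ⟨2 | 1 1⟩
  {1,2}:  v_{1} + v_{2} = v_{6} + 2·v_{7}  ⟹  sig = ⟨2 | 1 2⟩
  {2,8}:  v_{2} + v_{8} = 2·v_{6} + v_{7}  ⟹  sig = ⟨2 | 1 2⟩
  {3,5}:  v_{3} + v_{5} = 2·v_{2}  ⟹  sig = ⟨2 | 2⟩
  {0,3}:  v_{0} + v_{3} = 2·v_{6} + 2·v_{7}  ⟹  sig = ⟨2 | 2 2⟩
  {1,3}:  v_{1} + v_{3} = 2·v_{6} + 3·v_{7}  ⟹  sig = ⟨2 | 2 3⟩
  {3,8}:  v_{3} + v_{8} = 3·v_{6} + 2·v_{7}  ⟹  sig = ⟨2 | 2 3⟩
  {4,6,7}:  v_{4} + v_{6} + v_{7} = 0  ⟹  sig = ⟨3 | 0⟩
  {1,4,6}:  v_{1} + v_{4} + v_{6} = v_{0}  ⟹  sig = ⟨3 | 1⟩
  {2,6,7}:  v_{2} + v_{6} + v_{7} = v_{3}  ⟹  sig = ⟨3 | 1⟩
  {5,6,7}:  v_{5} + v_{6} + v_{7} = v_{2}  ⟹  sig = ⟨3 | 1⟩
  {1,4,8}:  v_{1} + v_{4} + v_{8} = 2·v_{0}  ⟹  sig = ⟨3 | 2⟩

Hence PRS(X_Σ) =
    ⟨2 | 0⟩
    ⟨2 | 1⟩
    ⟨2 | 1⟩
    ⟨2 | 1⟩
    ⟨2 | 1⟩
    ⟨2 | 1⟩
    ⟨2 | 1⟩
    ⟨2 | 1 1⟩
    ⟨2 | 1 1⟩
    ⟨2 | 1 2⟩
    ⟨2 | 1 2⟩
    ⟨2 | 2⟩
    ⟨2 | 2 2⟩
    ⟨2 | 2 3⟩
    ⟨2 | 2 3⟩
    ⟨3 | 0⟩
    ⟨3 | 1⟩
    ⟨3 | 1⟩
    ⟨3 | 1⟩
    ⟨3 | 2⟩


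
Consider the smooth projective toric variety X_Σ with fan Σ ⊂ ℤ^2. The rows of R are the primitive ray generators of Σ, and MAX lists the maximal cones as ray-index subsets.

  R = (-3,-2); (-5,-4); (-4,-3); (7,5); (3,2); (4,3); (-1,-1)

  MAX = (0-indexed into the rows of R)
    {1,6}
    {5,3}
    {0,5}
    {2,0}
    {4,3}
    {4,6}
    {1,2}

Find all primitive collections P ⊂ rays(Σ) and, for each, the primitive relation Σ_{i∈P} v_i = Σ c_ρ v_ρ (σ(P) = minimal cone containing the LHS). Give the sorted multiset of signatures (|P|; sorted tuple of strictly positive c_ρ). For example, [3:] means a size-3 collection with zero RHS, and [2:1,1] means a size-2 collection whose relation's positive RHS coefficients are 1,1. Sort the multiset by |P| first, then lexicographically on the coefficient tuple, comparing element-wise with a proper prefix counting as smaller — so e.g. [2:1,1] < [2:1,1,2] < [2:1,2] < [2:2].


|primitive collections| = 14. Relations:

  P = {0,4}:  v_{0} + v_{4} = 0  ⟹  sig = [2:]
  P = {2,5}:  v_{2} + v_{5} = 0  ⟹  sig = [2:]
  P = {0,3}:  v_{0} + v_{3} = v_{5}  ⟹  sig = [2:1]
  P = {0,6}:  v_{0} + v_{6} = v_{2}  ⟹  sig = [2:1]
  P = {1,5}:  v_{1} + v_{5} = v_{6}  ⟹  sig = [2:1]
  P = {2,3}:  v_{2} + v_{3} = v_{4}  ⟹  sig = [2:1]
  P = {2,4}:  v_{2} + v_{4} = v_{6}  ⟹  sig = [2:1]
  P = {2,6}:  v_{2} + v_{6} = v_{1}  ⟹  sig = [2:1]
  P = {4,5}:  v_{4} + v_{5} = v_{3}  ⟹  sig = [2:1]
  P = {5,6}:  v_{5} + v_{6} = v_{4}  ⟹  sig = [2:1]
  P = {1,3}:  v_{1} + v_{3} = v_{4} + v_{6}  ⟹  sig = [2:1,1]
  P = {0,1}:  v_{0} + v_{1} = 2·v_{2}  ⟹  sig = [2:2]
  P = {1,4}:  v_{1} + v_{4} = 2·v_{6}  ⟹  sig = [2:2]
  P = {3,6}:  v_{3} + v_{6} = 2·v_{4}  ⟹  sig = [2:2]

Sorted signature multiset PRS(X):
{ [2:] ×2,  [2:1] ×8,  [2:1,1],  [2:2] ×3 }


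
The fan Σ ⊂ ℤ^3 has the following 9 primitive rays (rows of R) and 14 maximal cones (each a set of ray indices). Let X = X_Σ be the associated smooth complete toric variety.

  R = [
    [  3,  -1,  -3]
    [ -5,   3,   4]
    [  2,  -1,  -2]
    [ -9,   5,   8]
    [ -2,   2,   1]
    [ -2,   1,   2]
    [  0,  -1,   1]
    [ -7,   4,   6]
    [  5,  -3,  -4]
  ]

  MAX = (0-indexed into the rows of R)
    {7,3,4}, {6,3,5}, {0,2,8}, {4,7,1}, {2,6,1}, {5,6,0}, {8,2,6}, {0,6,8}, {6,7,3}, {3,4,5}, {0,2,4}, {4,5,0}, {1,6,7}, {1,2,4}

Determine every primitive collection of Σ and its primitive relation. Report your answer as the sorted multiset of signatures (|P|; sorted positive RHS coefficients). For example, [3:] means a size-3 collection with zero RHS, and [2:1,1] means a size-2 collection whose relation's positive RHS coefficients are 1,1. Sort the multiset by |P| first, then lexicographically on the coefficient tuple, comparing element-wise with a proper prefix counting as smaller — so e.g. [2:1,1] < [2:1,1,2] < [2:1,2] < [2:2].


Minimal non-faces — 16 found among 9 rays, 14 max cones:

  P = {1,8}:  v_{1} + v_{8} = 0  ⟹  sig = [2:]
  P = {2,5}:  v_{2} + v_{5} = 0  ⟹  sig = [2:]
  P = {0,1}:  v_{0} + v_{1} = v_{4}  ⟹  sig = [2:1]
  P = {1,5}:  v_{1} + v_{5} = v_{7}  ⟹  sig = [2:1]
  P = {2,3}:  v_{2} + v_{3} = v_{7}  ⟹  sig = [2:1]
  P = {2,7}:  v_{2} + v_{7} = v_{1}  ⟹  sig = [2:1]
  P = {4,6}:  v_{4} + v_{6} = v_{5}  ⟹  sig = [2:1]
  P = {4,8}:  v_{4} + v_{8} = v_{0}  ⟹  sig = [2:1]
  P = {5,7}:  v_{5} + v_{7} = v_{3}  ⟹  sig = [2:1]
  P = {7,8}:  v_{7} + v_{8} = v_{5}  ⟹  sig = [2:1]
  P = {0,7}:  v_{0} + v_{7} = v_{4} + v_{5}  ⟹  sig = [2:1,1]
  P = {5,8}:  v_{5} + v_{8} = v_{0} + v_{6}  ⟹  sig = [2:1,1]
  P = {0,3}:  v_{0} + v_{3} = v_{4} + 2·v_{5}  ⟹  sig = [2:1,2]
  P = {1,3}:  v_{1} + v_{3} = 2·v_{7}  ⟹  sig = [2:2]
  P = {3,8}:  v_{3} + v_{8} = 2·v_{5}  ⟹  sig = [2:2]
  P = {0,2,6}:  v_{0} + v_{2} + v_{6} = v_{8}  ⟹  sig = [3:1]

so the primitive-relation signature multiset is
    [2:]
    [2:]
    [2:1]
    [2:1]
    [2:1]
    [2:1]
    [2:1]
    [2:1]
    [2:1]
    [2:1]
    [2:1,1]
    [2:1,1]
    [2:1,2]
    [2:2]
    [2:2]
    [3:1]


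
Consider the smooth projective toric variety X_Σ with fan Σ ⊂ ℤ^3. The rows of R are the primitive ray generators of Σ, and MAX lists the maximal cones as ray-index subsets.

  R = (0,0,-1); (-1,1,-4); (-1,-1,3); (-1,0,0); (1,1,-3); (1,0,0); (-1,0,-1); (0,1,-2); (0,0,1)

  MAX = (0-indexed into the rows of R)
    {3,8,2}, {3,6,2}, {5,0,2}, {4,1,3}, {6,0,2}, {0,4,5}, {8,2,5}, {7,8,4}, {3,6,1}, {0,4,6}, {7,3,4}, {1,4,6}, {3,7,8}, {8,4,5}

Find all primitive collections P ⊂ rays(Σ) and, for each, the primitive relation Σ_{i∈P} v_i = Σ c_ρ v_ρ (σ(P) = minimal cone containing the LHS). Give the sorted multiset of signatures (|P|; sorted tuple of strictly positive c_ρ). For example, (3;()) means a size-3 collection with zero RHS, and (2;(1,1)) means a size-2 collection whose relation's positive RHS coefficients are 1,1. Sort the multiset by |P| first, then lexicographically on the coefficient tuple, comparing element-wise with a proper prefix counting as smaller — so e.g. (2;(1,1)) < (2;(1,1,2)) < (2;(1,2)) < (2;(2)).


Δ(Σ) — 9 vertices, 17 min non-faces:

  {0,8}:  v_{0} + v_{8} = 0 ; sig = (2;())
  {2,4}:  v_{2} + v_{4} = 0 ; sig = (2;())
  {3,5}:  v_{3} + v_{5} = 0 ; sig = (2;())
  {0,3}:  v_{0} + v_{3} = v_{6} ; sig = (2;(1))
  {5,6}:  v_{5} + v_{6} = v_{0} ; sig = (2;(1))
  {6,8}:  v_{6} + v_{8} = v_{3} ; sig = (2;(1))
  {0,7}:  v_{0} + v_{7} = v_{3} + v_{4} ; sig = (2;(1,1))
  {1,2}:  v_{1} + v_{2} = v_{3} + v_{6} ; sig = (2;(1,1))
  {1,5}:  v_{1} + v_{5} = v_{4} + v_{6} ; sig = (2;(1,1))
  {2,7}:  v_{2} + v_{7} = v_{3} + v_{8} ; sig = (2;(1,1))
  {5,7}:  v_{5} + v_{7} = v_{4} + v_{8} ; sig = (2;(1,1))
  {0,1}:  v_{0} + v_{1} = v_{4} + 2·v_{6} ; sig = (2;(1,2))
  {1,8}:  v_{1} + v_{8} = 2·v_{3} + v_{4} ; sig = (2;(1,2))
  {6,7}:  v_{6} + v_{7} = 2·v_{3} + v_{4} ; sig = (2;(1,2))
  {1,7}:  v_{1} + v_{7} = 3·v_{3} + 2·v_{4} ; sig = (2;(2,3))
  {3,4,6}:  v_{3} + v_{4} + v_{6} = v_{1} ; sig = (3;(1))
  {3,4,8}:  v_{3} + v_{4} + v_{8} = v_{7} ; sig = (3;(1))

Signatures (|P|; sorted positive RHS coefficients), sorted:
[(2;()), (2;()), (2;()), (2;(1)), (2;(1)), (2;(1)), (2;(1,1)), (2;(1,1)), (2;(1,1)), (2;(1,1)), (2;(1,1)), (2;(1,2)), (2;(1,2)), (2;(1,2)), (2;(2,3)), (3;(1)), (3;(1))]


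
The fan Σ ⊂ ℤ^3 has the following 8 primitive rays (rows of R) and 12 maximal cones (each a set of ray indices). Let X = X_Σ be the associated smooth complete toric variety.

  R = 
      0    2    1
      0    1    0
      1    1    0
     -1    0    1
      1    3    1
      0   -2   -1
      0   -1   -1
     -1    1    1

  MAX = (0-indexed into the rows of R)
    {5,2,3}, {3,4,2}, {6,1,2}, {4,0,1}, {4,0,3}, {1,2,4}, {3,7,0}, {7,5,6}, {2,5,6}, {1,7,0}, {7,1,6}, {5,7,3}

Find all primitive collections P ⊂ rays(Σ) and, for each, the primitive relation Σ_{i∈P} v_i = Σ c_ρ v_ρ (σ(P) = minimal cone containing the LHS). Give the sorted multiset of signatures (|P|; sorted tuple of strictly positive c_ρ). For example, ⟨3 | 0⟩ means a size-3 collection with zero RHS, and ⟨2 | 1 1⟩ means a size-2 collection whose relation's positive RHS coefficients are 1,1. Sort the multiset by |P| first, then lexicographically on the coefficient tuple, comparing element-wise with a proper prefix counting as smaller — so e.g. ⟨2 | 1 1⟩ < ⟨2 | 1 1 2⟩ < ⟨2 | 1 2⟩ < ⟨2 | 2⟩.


Δ(Σ) — 8 vertices, 10 min non-faces:

  • {0,5}:  v_{0} + v_{5} = 0  →  sig = ⟨2 | 0⟩
  • {0,2}:  v_{0} + v_{2} = v_{4}  →  sig = ⟨2 | 1⟩
  • {0,6}:  v_{0} + v_{6} = v_{1}  →  sig = ⟨2 | 1⟩
  • {1,3}:  v_{1} + v_{3} = v_{7}  →  sig = ⟨2 | 1⟩
  • {1,5}:  v_{1} + v_{5} = v_{6}  →  sig = ⟨2 | 1⟩
  • {2,7}:  v_{2} + v_{7} = v_{0}  →  sig = ⟨2 | 1⟩
  • {4,5}:  v_{4} + v_{5} = v_{2}  →  sig = ⟨2 | 1⟩
  • {3,6}:  v_{3} + v_{6} = v_{5} + v_{7}  →  sig = ⟨2 | 1 1⟩
  • {4,6}:  v_{4} + v_{6} = v_{1} + v_{2}  →  sig = ⟨2 | 1 1⟩
  • {4,7}:  v_{4} + v_{7} = 2·v_{0}  →  sig = ⟨2 | 2⟩

Signatures (|P|; sorted positive RHS coefficients), sorted:
[⟨2 | 0⟩, ⟨2 | 1⟩, ⟨2 | 1⟩, ⟨2 | 1⟩, ⟨2 | 1⟩, ⟨2 | 1⟩, ⟨2 | 1⟩, ⟨2 | 1 1⟩, ⟨2 | 1 1⟩, ⟨2 | 2⟩]


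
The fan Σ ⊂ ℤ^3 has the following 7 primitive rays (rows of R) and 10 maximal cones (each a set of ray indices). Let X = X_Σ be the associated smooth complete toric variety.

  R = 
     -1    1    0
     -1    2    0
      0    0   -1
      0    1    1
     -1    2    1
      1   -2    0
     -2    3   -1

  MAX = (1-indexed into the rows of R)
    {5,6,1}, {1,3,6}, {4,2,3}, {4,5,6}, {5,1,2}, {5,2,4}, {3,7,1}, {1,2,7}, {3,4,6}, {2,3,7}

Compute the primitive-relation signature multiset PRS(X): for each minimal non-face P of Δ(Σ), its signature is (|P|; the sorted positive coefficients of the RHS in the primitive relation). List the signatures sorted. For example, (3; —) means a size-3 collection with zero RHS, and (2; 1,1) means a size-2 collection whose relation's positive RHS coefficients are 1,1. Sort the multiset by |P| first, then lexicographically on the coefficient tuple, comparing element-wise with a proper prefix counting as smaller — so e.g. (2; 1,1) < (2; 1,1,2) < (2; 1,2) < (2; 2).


|primitive collections| = 7. Relations:

  {2,6}:  v_{2} + v_{6} = 0 ; sig = (2; —)
  {1,4}:  v_{1} + v_{4} = v_{5} ; sig = (2; 1)
  {3,5}:  v_{3} + v_{5} = v_{2} ; sig = (2; 1)
  {6,7}:  v_{6} + v_{7} = v_{1} + v_{3} ; sig = (2; 1,1)
  {5,7}:  v_{5} + v_{7} = v_{1} + 2·v_{2} ; sig = (2; 1,2)
  {4,7}:  v_{4} + v_{7} = 2·v_{2} ; sig = (2; 2)
  {1,2,3}:  v_{1} + v_{2} + v_{3} = v_{7} ; sig = (3; 1)

Hence PRS(X_Σ) =
    (2; —)
    (2; 1)
    (2; 1)
    (2; 1,1)
    (2; 1,2)
    (2; 2)
    (3; 1)


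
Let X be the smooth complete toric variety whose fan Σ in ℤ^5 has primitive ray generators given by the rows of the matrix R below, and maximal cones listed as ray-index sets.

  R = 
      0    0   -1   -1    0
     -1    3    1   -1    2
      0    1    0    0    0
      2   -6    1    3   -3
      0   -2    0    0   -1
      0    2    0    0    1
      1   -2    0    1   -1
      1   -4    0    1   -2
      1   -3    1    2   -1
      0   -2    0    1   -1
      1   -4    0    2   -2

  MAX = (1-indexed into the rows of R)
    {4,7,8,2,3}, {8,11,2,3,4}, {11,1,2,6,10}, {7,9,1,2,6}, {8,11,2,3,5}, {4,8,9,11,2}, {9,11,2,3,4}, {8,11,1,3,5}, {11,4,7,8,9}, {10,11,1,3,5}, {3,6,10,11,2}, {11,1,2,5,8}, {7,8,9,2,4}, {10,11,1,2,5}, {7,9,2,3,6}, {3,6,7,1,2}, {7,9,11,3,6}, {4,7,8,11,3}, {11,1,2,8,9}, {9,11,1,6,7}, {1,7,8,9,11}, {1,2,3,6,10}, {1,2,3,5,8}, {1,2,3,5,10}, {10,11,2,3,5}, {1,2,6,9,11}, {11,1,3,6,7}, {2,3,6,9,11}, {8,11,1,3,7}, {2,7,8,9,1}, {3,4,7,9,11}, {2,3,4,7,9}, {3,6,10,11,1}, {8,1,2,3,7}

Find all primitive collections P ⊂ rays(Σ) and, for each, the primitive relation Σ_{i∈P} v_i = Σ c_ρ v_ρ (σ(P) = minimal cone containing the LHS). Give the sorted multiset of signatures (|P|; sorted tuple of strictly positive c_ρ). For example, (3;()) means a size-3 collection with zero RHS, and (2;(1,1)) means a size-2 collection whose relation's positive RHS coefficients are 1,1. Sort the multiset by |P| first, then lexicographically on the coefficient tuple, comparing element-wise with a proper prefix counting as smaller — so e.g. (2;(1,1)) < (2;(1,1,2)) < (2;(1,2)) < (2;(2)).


Primitive collections (15):

  • {5,6}:  v_{5} + v_{6} = 0  so sig = (2;())
  • {5,7}:  v_{5} + v_{7} = v_{8}  so sig = (2;(1))
  • {6,8}:  v_{6} + v_{8} = v_{7}  so sig = (2;(1))
  • {7,10}:  v_{7} + v_{10} = v_{11}  so sig = (2;(1))
  • {1,4}:  v_{1} + v_{4} = v_{7} + v_{8}  so sig = (2;(1,1))
  • {8,10}:  v_{8} + v_{10} = v_{5} + v_{11}  so sig = (2;(1,1))
  • {4,6}:  v_{4} + v_{6} = v_{3} + v_{7} + v_{9}  so sig = (2;(1,1,1))
  • {5,9}:  v_{5} + v_{9} = v_{2} + v_{8} + v_{11}  so sig = (2;(1,1,1))
  • {4,5}:  v_{4} + v_{5} = v_{2} + v_{3} + 2·v_{8} + v_{11}  so sig = (2;(1,1,1,2))
  • {4,10}:  v_{4} + v_{10} = v_{2} + v_{3} + v_{8} + 2·v_{11}  so sig = (2;(1,1,1,2))
  • {9,10}:  v_{9} + v_{10} = v_{2} + 2·v_{11}  so sig = (2;(1,2))
  • {1,3,9}:  v_{1} + v_{3} + v_{9} = v_{7}  so sig = (3;(1))
  • {2,7,11}:  v_{2} + v_{7} + v_{11} = v_{9}  so sig = (3;(1))
  • {3,8,9}:  v_{3} + v_{8} + v_{9} = v_{4}  so sig = (3;(1))
  • {1,2,3,11}:  v_{1} + v_{2} + v_{3} + v_{11} = 0  so sig = (4;())

Signatures (|P|; sorted positive RHS coefficients), sorted:
[(2;()), (2;(1)), (2;(1)), (2;(1)), (2;(1,1)), (2;(1,1)), (2;(1,1,1)), (2;(1,1,1)), (2;(1,1,1,2)), (2;(1,1,1,2)), (2;(1,2)), (3;(1)), (3;(1)), (3;(1)), (4;())]


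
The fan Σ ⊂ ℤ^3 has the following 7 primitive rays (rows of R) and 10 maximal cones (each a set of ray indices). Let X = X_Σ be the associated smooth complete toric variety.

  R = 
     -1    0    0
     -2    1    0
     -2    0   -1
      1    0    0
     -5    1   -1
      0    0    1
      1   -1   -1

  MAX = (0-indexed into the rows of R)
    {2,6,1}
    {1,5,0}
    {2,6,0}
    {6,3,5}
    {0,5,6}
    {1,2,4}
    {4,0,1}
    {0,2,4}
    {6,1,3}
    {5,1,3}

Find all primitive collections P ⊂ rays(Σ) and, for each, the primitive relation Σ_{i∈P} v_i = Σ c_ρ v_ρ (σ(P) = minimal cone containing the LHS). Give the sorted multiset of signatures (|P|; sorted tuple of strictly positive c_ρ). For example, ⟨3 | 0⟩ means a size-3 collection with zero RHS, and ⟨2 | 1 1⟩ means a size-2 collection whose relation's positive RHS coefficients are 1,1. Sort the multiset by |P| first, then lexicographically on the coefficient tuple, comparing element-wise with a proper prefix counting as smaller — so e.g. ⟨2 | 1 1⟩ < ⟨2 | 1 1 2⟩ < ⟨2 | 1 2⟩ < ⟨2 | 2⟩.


The 9 primitive collections of Σ (r=7, n=3):

  P = {0,3}:  v_{0} + v_{3} = 0  →  sig = ⟨2 | 0⟩
  P = {2,3}:  v_{2} + v_{3} = v_{1} + v_{6}  →  sig = ⟨2 | 1 1⟩
  P = {3,4}:  v_{3} + v_{4} = v_{1} + v_{2}  →  sig = ⟨2 | 1 1⟩
  P = {4,5}:  v_{4} + v_{5} = 3·v_{0} + v_{1}  →  sig = ⟨2 | 1 3⟩
  P = {2,5}:  v_{2} + v_{5} = 2·v_{0}  →  sig = ⟨2 | 2⟩
  P = {4,6}:  v_{4} + v_{6} = 2·v_{2}  →  sig = ⟨2 | 2⟩
  P = {0,1,2}:  v_{0} + v_{1} + v_{2} = v_{4}  →  sig = ⟨3 | 1⟩
  P = {0,1,6}:  v_{0} + v_{1} + v_{6} = v_{2}  →  sig = ⟨3 | 1⟩
  P = {1,5,6}:  v_{1} + v_{5} + v_{6} = v_{0}  →  sig = ⟨3 | 1⟩

Signatures (|P|; sorted positive RHS coefficients), sorted:
    |P|=2: 6 collections, coeffs (), (1,1), (1,1), (1,3), (2), (2)
    |P|=3: 3 collections, coeffs (1), (1), (1)


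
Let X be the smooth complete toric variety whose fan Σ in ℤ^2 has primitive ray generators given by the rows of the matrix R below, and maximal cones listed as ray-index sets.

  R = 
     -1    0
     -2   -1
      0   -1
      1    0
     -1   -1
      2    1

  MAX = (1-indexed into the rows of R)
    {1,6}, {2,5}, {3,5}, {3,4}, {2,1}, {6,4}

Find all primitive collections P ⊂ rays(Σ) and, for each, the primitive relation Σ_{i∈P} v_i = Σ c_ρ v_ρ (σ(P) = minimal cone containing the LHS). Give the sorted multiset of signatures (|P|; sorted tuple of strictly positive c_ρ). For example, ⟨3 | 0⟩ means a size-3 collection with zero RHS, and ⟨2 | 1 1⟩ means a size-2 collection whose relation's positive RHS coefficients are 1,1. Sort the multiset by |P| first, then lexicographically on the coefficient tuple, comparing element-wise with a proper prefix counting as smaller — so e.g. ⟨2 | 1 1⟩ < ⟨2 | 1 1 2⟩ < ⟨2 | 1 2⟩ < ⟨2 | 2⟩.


Σ has 9 primitive collections:

  • {1,4}:  v_{1} + v_{4} = 0  →  sig = ⟨2 | 0⟩
  • {2,6}:  v_{2} + v_{6} = 0  →  sig = ⟨2 | 0⟩
  • {1,3}:  v_{1} + v_{3} = v_{5}  →  sig = ⟨2 | 1⟩
  • {1,5}:  v_{1} + v_{5} = v_{2}  →  sig = ⟨2 | 1⟩
  • {2,4}:  v_{2} + v_{4} = v_{5}  →  sig = ⟨2 | 1⟩
  • {4,5}:  v_{4} + v_{5} = v_{3}  →  sig = ⟨2 | 1⟩
  • {5,6}:  v_{5} + v_{6} = v_{4}  →  sig = ⟨2 | 1⟩
  • {2,3}:  v_{2} + v_{3} = 2·v_{5}  →  sig = ⟨2 | 2⟩
  • {3,6}:  v_{3} + v_{6} = 2·v_{4}  →  sig = ⟨2 | 2⟩

so the primitive-relation signature multiset is
    ⟨2 | 0⟩
    ⟨2 | 0⟩
    ⟨2 | 1⟩
    ⟨2 | 1⟩
    ⟨2 | 1⟩
    ⟨2 | 1⟩
    ⟨2 | 1⟩
    ⟨2 | 2⟩
    ⟨2 | 2⟩


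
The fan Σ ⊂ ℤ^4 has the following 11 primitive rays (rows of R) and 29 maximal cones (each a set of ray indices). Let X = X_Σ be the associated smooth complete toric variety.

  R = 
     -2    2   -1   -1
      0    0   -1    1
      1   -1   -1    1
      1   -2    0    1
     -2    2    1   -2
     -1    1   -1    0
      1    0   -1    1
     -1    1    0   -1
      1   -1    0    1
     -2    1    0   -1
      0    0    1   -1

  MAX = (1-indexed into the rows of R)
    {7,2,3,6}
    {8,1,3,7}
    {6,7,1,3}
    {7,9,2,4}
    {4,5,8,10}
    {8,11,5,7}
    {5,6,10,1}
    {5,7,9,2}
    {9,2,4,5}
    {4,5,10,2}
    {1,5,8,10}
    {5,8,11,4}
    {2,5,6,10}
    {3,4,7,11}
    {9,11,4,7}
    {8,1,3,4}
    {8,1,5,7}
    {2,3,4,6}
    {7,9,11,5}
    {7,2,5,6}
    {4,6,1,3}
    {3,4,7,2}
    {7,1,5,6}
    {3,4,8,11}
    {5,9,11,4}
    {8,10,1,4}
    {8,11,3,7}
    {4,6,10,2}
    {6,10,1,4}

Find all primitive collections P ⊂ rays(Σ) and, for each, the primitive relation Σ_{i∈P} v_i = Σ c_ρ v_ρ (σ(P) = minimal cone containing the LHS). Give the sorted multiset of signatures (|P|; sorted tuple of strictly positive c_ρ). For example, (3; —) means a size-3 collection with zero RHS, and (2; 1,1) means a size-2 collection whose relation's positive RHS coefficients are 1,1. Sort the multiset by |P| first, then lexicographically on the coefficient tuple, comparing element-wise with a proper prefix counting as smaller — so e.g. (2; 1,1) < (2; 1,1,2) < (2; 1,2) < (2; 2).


Σ has 21 primitive collections:

  P = {2,11}:  v_{2} + v_{11} = 0  ⇒ sig = (2; —)
  P = {8,9}:  v_{8} + v_{9} = 0  ⇒ sig = (2; —)
  P = {1,9}:  v_{1} + v_{9} = v_{6}  ⇒ sig = (2; 1)
  P = {2,8}:  v_{2} + v_{8} = v_{6}  ⇒ sig = (2; 1)
  P = {3,5}:  v_{3} + v_{5} = v_{8}  ⇒ sig = (2; 1)
  P = {6,8}:  v_{6} + v_{8} = v_{1}  ⇒ sig = (2; 1)
  P = {6,9}:  v_{6} + v_{9} = v_{2}  ⇒ sig = (2; 1)
  P = {6,11}:  v_{6} + v_{11} = v_{8}  ⇒ sig = (2; 1)
  P = {7,10}:  v_{7} + v_{10} = v_{6}  ⇒ sig = (2; 1)
  P = {3,9}:  v_{3} + v_{9} = v_{4} + v_{7}  ⇒ sig = (2; 1,1)
  P = {3,10}:  v_{3} + v_{10} = v_{1} + v_{4}  ⇒ sig = (2; 1,1)
  P = {9,10}:  v_{9} + v_{10} = v_{2} + v_{4} + v_{5}  ⇒ sig = (2; 1,1,1)
  P = {10,11}:  v_{10} + v_{11} = v_{4} + v_{5} + v_{8}  ⇒ sig = (2; 1,1,1)
  P = {1,2}:  v_{1} + v_{2} = 2·v_{6}  ⇒ sig = (2; 2)
  P = {1,11}:  v_{1} + v_{11} = 2·v_{8}  ⇒ sig = (2; 2)
  P = {4,5,7}:  v_{4} + v_{5} + v_{7} = 0  ⇒ sig = (3; —)
  P = {4,5,6}:  v_{4} + v_{5} + v_{6} = v_{10}  ⇒ sig = (3; 1)
  P = {4,7,8}:  v_{4} + v_{7} + v_{8} = v_{3}  ⇒ sig = (3; 1)
  P = {1,4,5}:  v_{1} + v_{4} + v_{5} = v_{8} + v_{10}  ⇒ sig = (3; 1,1)
  P = {1,4,7}:  v_{1} + v_{4} + v_{7} = v_{3} + v_{6}  ⇒ sig = (3; 1,1)
  P = {4,6,7}:  v_{4} + v_{6} + v_{7} = v_{2} + v_{3}  ⇒ sig = (3; 1,1)

Hence PRS(X_Σ) =
    (2; —)
    (2; —)
    (2; 1)
    (2; 1)
    (2; 1)
    (2; 1)
    (2; 1)
    (2; 1)
    (2; 1)
    (2; 1,1)
    (2; 1,1)
    (2; 1,1,1)
    (2; 1,1,1)
    (2; 2)
    (2; 2)
    (3; —)
    (3; 1)
    (3; 1)
    (3; 1,1)
    (3; 1,1)
    (3; 1,1)


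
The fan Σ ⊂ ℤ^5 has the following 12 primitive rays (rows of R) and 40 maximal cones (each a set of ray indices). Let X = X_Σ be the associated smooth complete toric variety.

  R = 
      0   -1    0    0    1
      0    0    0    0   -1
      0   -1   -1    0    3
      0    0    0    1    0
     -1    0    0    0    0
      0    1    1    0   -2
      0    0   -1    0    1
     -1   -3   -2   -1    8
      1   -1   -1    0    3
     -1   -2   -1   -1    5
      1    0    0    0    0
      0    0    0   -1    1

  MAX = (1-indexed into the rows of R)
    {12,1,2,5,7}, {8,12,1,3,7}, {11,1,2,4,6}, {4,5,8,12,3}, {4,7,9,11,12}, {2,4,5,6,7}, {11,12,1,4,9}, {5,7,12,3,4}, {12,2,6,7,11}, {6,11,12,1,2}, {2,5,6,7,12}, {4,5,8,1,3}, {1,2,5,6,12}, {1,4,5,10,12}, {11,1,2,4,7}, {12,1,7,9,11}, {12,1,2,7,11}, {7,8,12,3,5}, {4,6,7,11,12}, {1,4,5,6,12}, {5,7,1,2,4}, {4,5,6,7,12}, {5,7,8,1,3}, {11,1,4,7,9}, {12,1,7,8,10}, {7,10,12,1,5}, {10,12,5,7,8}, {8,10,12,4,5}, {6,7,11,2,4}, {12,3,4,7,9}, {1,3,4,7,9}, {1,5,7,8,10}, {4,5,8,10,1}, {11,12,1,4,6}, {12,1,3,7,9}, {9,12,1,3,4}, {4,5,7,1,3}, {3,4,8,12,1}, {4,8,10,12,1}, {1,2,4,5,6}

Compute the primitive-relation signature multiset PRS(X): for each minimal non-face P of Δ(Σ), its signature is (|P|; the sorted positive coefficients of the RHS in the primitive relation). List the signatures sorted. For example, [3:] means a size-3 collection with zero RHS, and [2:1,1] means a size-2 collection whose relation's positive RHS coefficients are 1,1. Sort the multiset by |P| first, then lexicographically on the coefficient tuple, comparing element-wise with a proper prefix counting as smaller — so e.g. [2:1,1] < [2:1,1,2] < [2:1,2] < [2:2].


23 collections generate NE(X_Σ); each relation:

  P = {5,11}:  v_{5} + v_{11} = 0  ⇒ sig = [2:]
  P = {3,10}:  v_{3} + v_{10} = v_{8}  ⇒ sig = [2:1]
  P = {3,11}:  v_{3} + v_{11} = v_{9}  ⇒ sig = [2:1]
  P = {5,9}:  v_{5} + v_{9} = v_{3}  ⇒ sig = [2:1]
  P = {2,3}:  v_{2} + v_{3} = v_{1} + v_{7}  ⇒ sig = [2:1,1]
  P = {3,6}:  v_{3} + v_{6} = v_{4} + v_{12}  ⇒ sig = [2:1,1]
  P = {2,8}:  v_{2} + v_{8} = v_{1} + v_{7} + v_{10}  ⇒ sig = [2:1,1,1]
  P = {2,9}:  v_{2} + v_{9} = v_{1} + v_{7} + v_{11}  ⇒ sig = [2:1,1,1]
  P = {6,8}:  v_{6} + v_{8} = v_{4} + v_{10} + v_{12}  ⇒ sig = [2:1,1,1]
  P = {6,9}:  v_{6} + v_{9} = v_{4} + v_{11} + v_{12}  ⇒ sig = [2:1,1,1]
  P = {10,11}:  v_{10} + v_{11} = v_{1} + v_{3} + v_{12}  ⇒ sig = [2:1,1,1]
  P = {2,10}:  v_{2} + v_{10} = 2·v_{1} + v_{5} + v_{7} + v_{12}  ⇒ sig = [2:1,1,1,2]
  P = {6,10}:  v_{6} + v_{10} = v_{1} + v_{4} + v_{5} + 2·v_{12}  ⇒ sig = [2:1,1,1,2]
  P = {8,11}:  v_{8} + v_{11} = v_{1} + 2·v_{3} + v_{12}  ⇒ sig = [2:1,1,2]
  P = {9,10}:  v_{9} + v_{10} = v_{1} + 2·v_{3} + v_{12}  ⇒ sig = [2:1,1,2]
  P = {8,9}:  v_{8} + v_{9} = v_{1} + 3·v_{3} + v_{12}  ⇒ sig = [2:1,1,3]
  P = {1,6,7}:  v_{1} + v_{6} + v_{7} = 0  ⇒ sig = [3:]
  P = {2,4,12}:  v_{2} + v_{4} + v_{12} = 0  ⇒ sig = [3:]
  P = {4,7,10}:  v_{4} + v_{7} + v_{10} = 2·v_{3} + v_{5}  ⇒ sig = [3:1,2]
  P = {4,7,8}:  v_{4} + v_{7} + v_{8} = 3·v_{3} + v_{5}  ⇒ sig = [3:1,3]
  P = {1,3,5,12}:  v_{1} + v_{3} + v_{5} + v_{12} = v_{10}  ⇒ sig = [4:1]
  P = {1,4,7,12}:  v_{1} + v_{4} + v_{7} + v_{12} = v_{3}  ⇒ sig = [4:1]
  P = {1,5,8,12}:  v_{1} + v_{5} + v_{8} + v_{12} = 2·v_{10}  ⇒ sig = [4:2]

Signatures (|P|; sorted positive RHS coefficients), sorted:
    |P|=2: 16 collections, coeffs (), (1), (1), (1), (1,1), (1,1), (1,1,1), (1,1,1), (1,1,1), (1,1,1), (1,1,1), (1,1,1,2), (1,1,1,2), (1,1,2), (1,1,2), (1,1,3)
    |P|=3: 4 collections, coeffs (), (), (1,2), (1,3)
    |P|=4: 3 collections, coeffs (1), (1), (2)


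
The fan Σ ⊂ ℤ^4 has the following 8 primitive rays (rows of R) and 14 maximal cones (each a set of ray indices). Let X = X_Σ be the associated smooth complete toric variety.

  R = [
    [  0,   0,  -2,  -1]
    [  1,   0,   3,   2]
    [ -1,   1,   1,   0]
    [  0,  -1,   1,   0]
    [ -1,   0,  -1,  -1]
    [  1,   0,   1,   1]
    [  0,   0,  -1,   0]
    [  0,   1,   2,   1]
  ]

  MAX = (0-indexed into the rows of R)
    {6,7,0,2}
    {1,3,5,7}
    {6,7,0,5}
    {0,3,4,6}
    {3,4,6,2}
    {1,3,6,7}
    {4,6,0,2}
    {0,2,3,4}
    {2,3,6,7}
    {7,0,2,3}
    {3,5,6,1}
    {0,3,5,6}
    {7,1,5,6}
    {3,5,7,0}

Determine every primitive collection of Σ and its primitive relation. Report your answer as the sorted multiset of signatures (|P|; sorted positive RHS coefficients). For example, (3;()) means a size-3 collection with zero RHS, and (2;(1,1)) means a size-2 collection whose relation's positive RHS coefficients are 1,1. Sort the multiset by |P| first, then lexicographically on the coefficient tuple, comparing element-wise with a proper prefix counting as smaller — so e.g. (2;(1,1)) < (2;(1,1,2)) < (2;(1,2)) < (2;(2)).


Primitive collections (9):

  P={4,5}:  v_{4} + v_{5} = 0  ⟹  sig = (2;())
  P={0,1}:  v_{0} + v_{1} = v_{5}  ⟹  sig = (2;(1))
  P={2,5}:  v_{2} + v_{5} = v_{7}  ⟹  sig = (2;(1))
  P={4,7}:  v_{4} + v_{7} = v_{2}  ⟹  sig = (2;(1))
  P={1,4}:  v_{1} + v_{4} = v_{3} + v_{6} + v_{7}  ⟹  sig = (2;(1,1,1))
  P={1,2}:  v_{1} + v_{2} = v_{3} + v_{6} + 2·v_{7}  ⟹  sig = (2;(1,1,2))
  P={0,3,6,7}:  v_{0} + v_{3} + v_{6} + v_{7} = 0  ⟹  sig = (4;())
  P={0,2,3,6}:  v_{0} + v_{2} + v_{3} + v_{6} = v_{4}  ⟹  sig = (4;(1))
  P={3,5,6,7}:  v_{3} + v_{5} + v_{6} + v_{7} = v_{1}  ⟹  sig = (4;(1))

Sorted signature multiset PRS(X):
{ (2;()),  (2;(1)) ×3,  (2;(1,1,1)),  (2;(1,1,2)),  (4;()),  (4;(1)) ×2 }


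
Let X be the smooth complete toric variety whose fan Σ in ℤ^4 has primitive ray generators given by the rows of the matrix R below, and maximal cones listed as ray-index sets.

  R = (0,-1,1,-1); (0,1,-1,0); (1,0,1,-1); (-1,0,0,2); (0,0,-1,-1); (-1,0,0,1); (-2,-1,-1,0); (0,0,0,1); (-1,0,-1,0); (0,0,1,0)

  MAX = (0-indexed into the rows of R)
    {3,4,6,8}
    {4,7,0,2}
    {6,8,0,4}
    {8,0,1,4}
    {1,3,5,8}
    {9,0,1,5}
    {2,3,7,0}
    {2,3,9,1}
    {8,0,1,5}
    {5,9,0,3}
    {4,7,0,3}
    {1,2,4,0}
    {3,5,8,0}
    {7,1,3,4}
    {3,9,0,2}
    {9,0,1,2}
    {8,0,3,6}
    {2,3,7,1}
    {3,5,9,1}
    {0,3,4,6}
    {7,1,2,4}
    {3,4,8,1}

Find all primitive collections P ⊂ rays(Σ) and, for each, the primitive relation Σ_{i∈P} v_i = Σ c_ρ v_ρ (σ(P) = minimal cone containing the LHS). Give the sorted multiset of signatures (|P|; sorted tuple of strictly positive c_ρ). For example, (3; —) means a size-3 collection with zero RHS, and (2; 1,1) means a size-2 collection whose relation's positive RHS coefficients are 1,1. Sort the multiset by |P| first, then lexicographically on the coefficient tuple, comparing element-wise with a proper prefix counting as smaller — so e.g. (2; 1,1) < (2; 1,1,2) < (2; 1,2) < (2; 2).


17 collections generate NE(X_Σ); each relation:

  P={2,5}:  v_{2} + v_{5} = v_{9}  →  sig = (2; 1)
  P={4,5}:  v_{4} + v_{5} = v_{8}  →  sig = (2; 1)
  P={5,7}:  v_{5} + v_{7} = v_{3}  →  sig = (2; 1)
  P={2,6}:  v_{2} + v_{6} = v_{0} + v_{8}  →  sig = (2; 1,1)
  P={2,8}:  v_{2} + v_{8} = v_{0} + v_{1}  →  sig = (2; 1,1)
  P={4,9}:  v_{4} + v_{9} = v_{0} + v_{1}  →  sig = (2; 1,1)
  P={7,8}:  v_{7} + v_{8} = v_{3} + v_{4}  →  sig = (2; 1,1)
  P={7,9}:  v_{7} + v_{9} = v_{2} + v_{3}  →  sig = (2; 1,1)
  P={6,9}:  v_{6} + v_{9} = v_{0} + v_{5} + v_{8}  →  sig = (2; 1,1,1)
  P={8,9}:  v_{8} + v_{9} = v_{0} + v_{1} + v_{5}  →  sig = (2; 1,1,1)
  P={5,6}:  v_{5} + v_{6} = v_{0} + v_{3} + 2·v_{8}  →  sig = (2; 1,1,2)
  P={6,7}:  v_{6} + v_{7} = v_{0} + 2·v_{3} + 2·v_{4}  →  sig = (2; 1,2,2)
  P={1,6}:  v_{1} + v_{6} = 2·v_{8}  →  sig = (2; 2)
  P={0,1,7}:  v_{0} + v_{1} + v_{7} = 0  →  sig = (3; —)
  P={2,3,4}:  v_{2} + v_{3} + v_{4} = 0  →  sig = (3; —)
  P={0,1,3}:  v_{0} + v_{1} + v_{3} = v_{5}  →  sig = (3; 1)
  P={0,3,4,8}:  v_{0} + v_{3} + v_{4} + v_{8} = v_{6}  →  sig = (4; 1)

Hence PRS(X_Σ) =
[(2; 1), (2; 1), (2; 1), (2; 1,1), (2; 1,1), (2; 1,1), (2; 1,1), (2; 1,1), (2; 1,1,1), (2; 1,1,1), (2; 1,1,2), (2; 1,2,2), (2; 2), (3; —), (3; —), (3; 1), (4; 1)]


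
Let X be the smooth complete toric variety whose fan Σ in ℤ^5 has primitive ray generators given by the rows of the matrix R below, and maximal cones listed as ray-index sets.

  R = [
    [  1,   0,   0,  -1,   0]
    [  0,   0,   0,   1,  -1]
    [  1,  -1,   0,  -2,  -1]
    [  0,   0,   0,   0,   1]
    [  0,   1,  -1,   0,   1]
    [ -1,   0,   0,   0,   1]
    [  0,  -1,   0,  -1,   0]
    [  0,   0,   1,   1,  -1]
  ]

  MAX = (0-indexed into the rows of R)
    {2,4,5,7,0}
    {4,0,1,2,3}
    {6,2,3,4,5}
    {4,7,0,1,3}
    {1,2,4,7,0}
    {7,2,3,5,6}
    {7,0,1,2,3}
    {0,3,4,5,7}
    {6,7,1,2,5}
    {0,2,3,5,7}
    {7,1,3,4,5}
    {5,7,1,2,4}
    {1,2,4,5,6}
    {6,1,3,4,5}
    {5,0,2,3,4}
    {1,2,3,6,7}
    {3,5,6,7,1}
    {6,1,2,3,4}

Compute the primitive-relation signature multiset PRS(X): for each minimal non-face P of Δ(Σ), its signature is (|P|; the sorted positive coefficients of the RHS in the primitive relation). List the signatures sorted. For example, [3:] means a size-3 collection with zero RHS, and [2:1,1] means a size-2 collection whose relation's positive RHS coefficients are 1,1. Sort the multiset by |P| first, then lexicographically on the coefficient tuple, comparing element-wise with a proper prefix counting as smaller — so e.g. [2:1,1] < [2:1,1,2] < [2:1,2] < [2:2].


5 collections generate NE(X_Σ); each relation:

  • {0,6}:  v_{0} + v_{6} = v_{2} + v_{3}  ⟹  sig = [2:1,1]
  • {0,1,5}:  v_{0} + v_{1} + v_{5} = 0  ⟹  sig = [3:]
  • {4,6,7}:  v_{4} + v_{6} + v_{7} = 0  ⟹  sig = [3:]
  • {1,2,3,5}:  v_{1} + v_{2} + v_{3} + v_{5} = v_{6}  ⟹  sig = [4:1]
  • {2,3,4,7}:  v_{2} + v_{3} + v_{4} + v_{7} = v_{0}  ⟹  sig = [4:1]

Hence PRS(X_Σ) =
    |P|=2: 1 collection, coeffs (1,1)
    |P|=3: 2 collections, coeffs (), ()
    |P|=4: 2 collections, coeffs (1), (1)


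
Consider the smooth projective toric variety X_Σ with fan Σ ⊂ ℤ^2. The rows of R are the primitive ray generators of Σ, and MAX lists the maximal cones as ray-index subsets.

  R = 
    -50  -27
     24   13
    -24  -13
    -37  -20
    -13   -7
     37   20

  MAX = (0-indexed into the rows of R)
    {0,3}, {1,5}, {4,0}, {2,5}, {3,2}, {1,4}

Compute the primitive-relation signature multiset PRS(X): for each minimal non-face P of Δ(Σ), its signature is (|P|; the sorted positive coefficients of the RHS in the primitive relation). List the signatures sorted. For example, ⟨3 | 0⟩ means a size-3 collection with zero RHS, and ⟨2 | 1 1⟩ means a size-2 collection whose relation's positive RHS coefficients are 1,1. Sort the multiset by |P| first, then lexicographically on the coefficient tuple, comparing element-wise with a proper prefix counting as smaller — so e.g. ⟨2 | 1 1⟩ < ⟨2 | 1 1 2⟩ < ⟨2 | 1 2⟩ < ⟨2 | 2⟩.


Σ has 9 primitive collections:

  {1,2}:  v_{1} + v_{2} = 0 — sig = ⟨2 | 0⟩
  {3,5}:  v_{3} + v_{5} = 0 — sig = ⟨2 | 0⟩
  {0,5}:  v_{0} + v_{5} = v_{4} — sig = ⟨2 | 1⟩
  {1,3}:  v_{1} + v_{3} = v_{4} — sig = ⟨2 | 1⟩
  {2,4}:  v_{2} + v_{4} = v_{3} — sig = ⟨2 | 1⟩
  {3,4}:  v_{3} + v_{4} = v_{0} — sig = ⟨2 | 1⟩
  {4,5}:  v_{4} + v_{5} = v_{1} — sig = ⟨2 | 1⟩
  {0,1}:  v_{0} + v_{1} = 2·v_{4} — sig = ⟨2 | 2⟩
  {0,2}:  v_{0} + v_{2} = 2·v_{3} — sig = ⟨2 | 2⟩

Signatures (|P|; sorted positive RHS coefficients), sorted:
    |P|=2: 9 collections, coeffs (), (), (1), (1), (1), (1), (1), (2), (2)
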